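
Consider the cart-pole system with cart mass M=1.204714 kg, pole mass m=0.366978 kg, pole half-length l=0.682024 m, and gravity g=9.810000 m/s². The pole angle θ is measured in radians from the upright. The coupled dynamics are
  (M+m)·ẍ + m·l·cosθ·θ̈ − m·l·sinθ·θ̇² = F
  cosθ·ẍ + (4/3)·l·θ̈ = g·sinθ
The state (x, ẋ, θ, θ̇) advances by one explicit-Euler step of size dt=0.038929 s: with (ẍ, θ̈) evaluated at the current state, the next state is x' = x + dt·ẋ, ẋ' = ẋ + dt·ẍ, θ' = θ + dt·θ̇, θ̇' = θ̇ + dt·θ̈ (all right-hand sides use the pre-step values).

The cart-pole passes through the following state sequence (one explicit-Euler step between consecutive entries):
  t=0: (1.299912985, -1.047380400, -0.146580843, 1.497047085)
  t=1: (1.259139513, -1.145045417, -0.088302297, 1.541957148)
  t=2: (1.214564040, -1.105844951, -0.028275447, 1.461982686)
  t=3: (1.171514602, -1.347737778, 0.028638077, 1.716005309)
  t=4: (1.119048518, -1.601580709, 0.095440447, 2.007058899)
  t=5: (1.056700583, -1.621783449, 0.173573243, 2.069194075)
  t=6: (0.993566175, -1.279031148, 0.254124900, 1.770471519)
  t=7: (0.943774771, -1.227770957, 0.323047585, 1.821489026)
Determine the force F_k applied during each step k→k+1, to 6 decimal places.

F_0 = -3.575485 N
F_1 = 1.122952 N
F_2 = -8.118341 N
F_3 = -8.399064 N
F_4 = -0.514061 N
F_5 = 11.761237 N
F_6 = 2.189784 N

step 0→1:
  ẍ = (ẋ'−ẋ)/dt = (-1.145045417−-1.047380400)/0.038929 = -2.508799
  θ̈ = (θ̇'−θ̇)/dt = (1.541957148−1.497047085)/0.038929 = 1.153640
  sinθ=-0.146057, cosθ=0.989276
  F = (M+m)·ẍ + m·l·cosθ·θ̈ − m·l·sinθ·θ̇² = -3.943059 + 0.285646 − -0.081928 = -3.575485
step 1→2:
  ẍ = (ẋ'−ẋ)/dt = (-1.105844951−-1.145045417)/0.038929 = 1.006973
  θ̈ = (θ̇'−θ̇)/dt = (1.461982686−1.541957148)/0.038929 = -2.054367
  sinθ=-0.088188, cosθ=0.996104
  F = (M+m)·ẍ + m·l·cosθ·θ̈ − m·l·sinθ·θ̇² = 1.582652 + -0.512180 − -0.052480 = 1.122952
step 2→3:
  ẍ = (ẋ'−ẋ)/dt = (-1.347737778−-1.105844951)/0.038929 = -6.213692
  θ̈ = (θ̇'−θ̇)/dt = (1.716005309−1.461982686)/0.038929 = 6.525280
  sinθ=-0.028272, cosθ=0.999600
  F = (M+m)·ẍ + m·l·cosθ·θ̈ − m·l·sinθ·θ̇² = -9.766010 + 1.632545 − -0.015124 = -8.118341
step 3→4:
  ẍ = (ẋ'−ẋ)/dt = (-1.601580709−-1.347737778)/0.038929 = -6.520664
  θ̈ = (θ̇'−θ̇)/dt = (2.007058899−1.716005309)/0.038929 = 7.476524
  sinθ=0.028634, cosθ=0.999590
  F = (M+m)·ẍ + m·l·cosθ·θ̈ − m·l·sinθ·θ̇² = -10.248476 + 1.870515 − 0.021104 = -8.399064
step 4→5:
  ẍ = (ẋ'−ẋ)/dt = (-1.621783449−-1.601580709)/0.038929 = -0.518964
  θ̈ = (θ̇'−θ̇)/dt = (2.069194075−2.007058899)/0.038929 = 1.596115
  sinθ=0.095296, cosθ=0.995449
  F = (M+m)·ẍ + m·l·cosθ·θ̈ − m·l·sinθ·θ̇² = -0.815651 + 0.397670 − 0.096080 = -0.514061
step 5→6:
  ẍ = (ẋ'−ẋ)/dt = (-1.279031148−-1.621783449)/0.038929 = 8.804549
  θ̈ = (θ̇'−θ̇)/dt = (1.770471519−2.069194075)/0.038929 = -7.673522
  sinθ=0.172703, cosθ=0.984974
  F = (M+m)·ẍ + m·l·cosθ·θ̈ − m·l·sinθ·θ̇² = 13.838040 + -1.891730 − 0.185073 = 11.761237
step 6→7:
  ẍ = (ẋ'−ẋ)/dt = (-1.227770957−-1.279031148)/0.038929 = 1.316761
  θ̈ = (θ̇'−θ̇)/dt = (1.821489026−1.770471519)/0.038929 = 1.310527
  sinθ=0.251399, cosθ=0.967884
  F = (M+m)·ẍ + m·l·cosθ·θ̈ − m·l·sinθ·θ̇² = 2.069543 + 0.317474 − 0.197233 = 2.189784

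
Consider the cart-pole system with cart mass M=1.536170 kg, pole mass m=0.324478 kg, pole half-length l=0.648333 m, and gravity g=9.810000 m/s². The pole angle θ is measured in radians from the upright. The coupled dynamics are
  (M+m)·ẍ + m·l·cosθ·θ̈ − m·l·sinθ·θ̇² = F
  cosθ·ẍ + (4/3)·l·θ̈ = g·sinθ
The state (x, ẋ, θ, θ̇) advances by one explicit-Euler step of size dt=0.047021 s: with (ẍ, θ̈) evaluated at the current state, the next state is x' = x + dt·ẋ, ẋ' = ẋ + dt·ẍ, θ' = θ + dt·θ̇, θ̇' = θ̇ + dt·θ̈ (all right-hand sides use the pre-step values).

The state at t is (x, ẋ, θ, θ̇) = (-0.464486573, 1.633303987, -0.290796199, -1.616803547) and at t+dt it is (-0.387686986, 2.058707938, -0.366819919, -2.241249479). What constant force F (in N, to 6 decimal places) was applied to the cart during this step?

ẍ = (ẋ'−ẋ)/dt = (2.058707938−1.633303987)/0.047021 = 9.047106
θ̈ = (θ̇'−θ̇)/dt = (-2.241249479−-1.616803547)/0.047021 = -13.280150
sinθ=-0.286715, cosθ=0.958016
F = (M+m)·ẍ + m·l·cosθ·θ̈ − m·l·sinθ·θ̇² = 16.833479 + -2.676450 − -0.157670 = 14.314699

F = 14.314699 N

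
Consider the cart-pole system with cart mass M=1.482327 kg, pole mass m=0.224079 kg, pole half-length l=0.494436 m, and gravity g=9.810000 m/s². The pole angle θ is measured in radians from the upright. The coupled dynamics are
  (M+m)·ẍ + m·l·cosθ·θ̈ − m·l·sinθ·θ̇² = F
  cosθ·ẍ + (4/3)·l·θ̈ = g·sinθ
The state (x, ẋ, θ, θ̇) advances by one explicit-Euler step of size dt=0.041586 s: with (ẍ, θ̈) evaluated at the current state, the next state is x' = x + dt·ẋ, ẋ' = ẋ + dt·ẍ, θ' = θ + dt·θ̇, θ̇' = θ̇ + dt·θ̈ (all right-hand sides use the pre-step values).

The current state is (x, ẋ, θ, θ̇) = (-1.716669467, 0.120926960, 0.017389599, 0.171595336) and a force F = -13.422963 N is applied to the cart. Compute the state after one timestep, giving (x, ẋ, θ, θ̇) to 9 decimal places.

(-1.711640598, -0.242696205, 0.024525563, 0.733845153)

sinθ=0.017388723, cosθ=0.999848805
temp = (F + m·l·θ̇²·sinθ)/(M+m) = (-13.422963 + 0.000056727)/1.706406 = -7.866185581
θ̈ = (g·sinθ − cosθ·temp)/(l·(4/3 − m·cos²θ/(M+m))) = 13.520170647
ẍ = temp − m·l·θ̈·cosθ/(M+m) = -8.743884124
Euler: x'=-1.716669467+0.041586·0.120926960=-1.711640598, ẋ'=0.120926960+0.041586·-8.743884124=-0.242696205
       θ'=0.017389599+0.041586·0.171595336=0.024525563, θ̇'=0.171595336+0.041586·13.520170647=0.733845153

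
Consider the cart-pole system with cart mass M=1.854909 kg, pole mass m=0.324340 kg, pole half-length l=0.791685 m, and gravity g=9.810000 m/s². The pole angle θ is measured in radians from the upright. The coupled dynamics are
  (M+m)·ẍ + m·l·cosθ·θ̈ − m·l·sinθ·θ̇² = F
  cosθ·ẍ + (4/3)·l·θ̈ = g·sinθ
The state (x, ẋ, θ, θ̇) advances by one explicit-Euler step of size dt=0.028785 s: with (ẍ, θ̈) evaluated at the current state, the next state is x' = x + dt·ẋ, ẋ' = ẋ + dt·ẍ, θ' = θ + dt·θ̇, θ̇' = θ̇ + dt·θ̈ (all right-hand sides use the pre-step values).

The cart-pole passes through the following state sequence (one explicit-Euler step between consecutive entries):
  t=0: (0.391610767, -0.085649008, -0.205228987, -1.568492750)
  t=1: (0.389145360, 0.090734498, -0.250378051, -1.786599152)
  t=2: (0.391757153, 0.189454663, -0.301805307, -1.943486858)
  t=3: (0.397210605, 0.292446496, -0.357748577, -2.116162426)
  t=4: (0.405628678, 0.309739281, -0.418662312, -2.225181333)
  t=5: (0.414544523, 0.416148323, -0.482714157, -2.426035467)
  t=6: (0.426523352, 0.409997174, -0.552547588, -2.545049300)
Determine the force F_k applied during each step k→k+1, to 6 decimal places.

step 0→1:
  ẍ = (ẋ'−ẋ)/dt = (0.090734498−-0.085649008)/0.028785 = 6.127619
  θ̈ = (θ̇'−θ̇)/dt = (-1.786599152−-1.568492750)/0.028785 = -7.577085
  sinθ=-0.203791, cosθ=0.979014
  F = (M+m)·ẍ + m·l·cosθ·θ̈ − m·l·sinθ·θ̇² = 13.353607 + -1.904777 − -0.128737 = 11.577567
step 1→2:
  ẍ = (ẋ'−ẋ)/dt = (0.189454663−0.090734498)/0.028785 = 3.429570
  θ̈ = (θ̇'−θ̇)/dt = (-1.943486858−-1.786599152)/0.028785 = -5.450329
  sinθ=-0.247770, cosθ=0.968819
  F = (M+m)·ẍ + m·l·cosθ·θ̈ − m·l·sinθ·θ̇² = 7.473886 + -1.355870 − -0.203075 = 6.321091
step 2→3:
  ẍ = (ẋ'−ẋ)/dt = (0.292446496−0.189454663)/0.028785 = 3.577969
  θ̈ = (θ̇'−θ̇)/dt = (-2.116162426−-1.943486858)/0.028785 = -5.998804
  sinθ=-0.297244, cosθ=0.954801
  F = (M+m)·ẍ + m·l·cosθ·θ̈ − m·l·sinθ·θ̇² = 7.797285 + -1.470722 − -0.288290 = 6.614853
step 3→4:
  ẍ = (ẋ'−ẋ)/dt = (0.309739281−0.292446496)/0.028785 = 0.600757
  θ̈ = (θ̇'−θ̇)/dt = (-2.225181333−-2.116162426)/0.028785 = -3.787351
  sinθ=-0.350166, cosθ=0.936688
  F = (M+m)·ẍ + m·l·cosθ·θ̈ − m·l·sinθ·θ̇² = 1.309199 + -0.910926 − -0.402648 = 0.800920
step 4→5:
  ẍ = (ẋ'−ẋ)/dt = (0.416148323−0.309739281)/0.028785 = 3.696684
  θ̈ = (θ̇'−θ̇)/dt = (-2.426035467−-2.225181333)/0.028785 = -6.977736
  sinθ=-0.406539, cosθ=0.913634
  F = (M+m)·ẍ + m·l·cosθ·θ̈ − m·l·sinθ·θ̇² = 8.055994 + -1.636965 − -0.516875 = 6.935904
step 5→6:
  ẍ = (ẋ'−ẋ)/dt = (0.409997174−0.416148323)/0.028785 = -0.213693
  θ̈ = (θ̇'−θ̇)/dt = (-2.545049300−-2.426035467)/0.028785 = -4.134578
  sinθ=-0.464185, cosθ=0.885738
  F = (M+m)·ẍ + m·l·cosθ·θ̈ − m·l·sinθ·θ̇² = -0.465690 + -0.940350 − -0.701517 = -0.704523

F_0 = 11.577567 N
F_1 = 6.321091 N
F_2 = 6.614853 N
F_3 = 0.800920 N
F_4 = 6.935904 N
F_5 = -0.704523 N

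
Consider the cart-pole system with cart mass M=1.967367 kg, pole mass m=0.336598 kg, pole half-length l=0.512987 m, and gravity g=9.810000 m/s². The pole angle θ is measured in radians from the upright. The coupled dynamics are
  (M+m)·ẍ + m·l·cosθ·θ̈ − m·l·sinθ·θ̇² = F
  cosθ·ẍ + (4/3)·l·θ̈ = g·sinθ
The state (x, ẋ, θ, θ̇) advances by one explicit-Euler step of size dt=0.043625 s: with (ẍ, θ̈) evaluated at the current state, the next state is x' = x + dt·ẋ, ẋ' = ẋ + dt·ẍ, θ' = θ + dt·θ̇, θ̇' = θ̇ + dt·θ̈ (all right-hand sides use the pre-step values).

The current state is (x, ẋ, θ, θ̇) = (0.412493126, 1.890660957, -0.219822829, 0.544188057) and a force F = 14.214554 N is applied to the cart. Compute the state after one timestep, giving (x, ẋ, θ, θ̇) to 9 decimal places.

sinθ=-0.218056719, cosθ=0.975936098
temp = (F + m·l·θ̇²·sinθ)/(M+m) = (14.214554 + -0.011150270)/2.303965 = 6.164765407
θ̈ = (g·sinθ − cosθ·temp)/(l·(4/3 − m·cos²θ/(M+m))) = -13.312987306
ẍ = temp − m·l·θ̈·cosθ/(M+m) = 7.138496220
Euler: x'=0.412493126+0.043625·1.890660957=0.494973210, ẋ'=1.890660957+0.043625·7.138496220=2.202077855
       θ'=-0.219822829+0.043625·0.544188057=-0.196082625, θ̇'=0.544188057+0.043625·-13.312987306=-0.036591014

(0.494973210, 2.202077855, -0.196082625, -0.036591014)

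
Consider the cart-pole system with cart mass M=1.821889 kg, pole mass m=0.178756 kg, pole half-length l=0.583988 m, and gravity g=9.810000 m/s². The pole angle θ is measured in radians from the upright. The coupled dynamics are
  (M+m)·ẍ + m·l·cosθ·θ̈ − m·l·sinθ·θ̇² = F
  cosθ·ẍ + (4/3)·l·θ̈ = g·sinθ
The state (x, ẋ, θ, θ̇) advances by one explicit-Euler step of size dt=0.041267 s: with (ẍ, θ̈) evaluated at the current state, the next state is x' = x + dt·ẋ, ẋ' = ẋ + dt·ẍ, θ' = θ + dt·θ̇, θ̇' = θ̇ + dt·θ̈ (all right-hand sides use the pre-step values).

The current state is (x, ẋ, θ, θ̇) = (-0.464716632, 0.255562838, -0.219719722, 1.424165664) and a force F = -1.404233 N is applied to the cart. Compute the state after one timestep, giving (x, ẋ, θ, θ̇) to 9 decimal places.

sinθ=-0.217956092, cosθ=0.975958576
temp = (F + m·l·θ̇²·sinθ)/(M+m) = (-1.404233 + -0.046148181)/2.000645 = -0.724956792
θ̈ = (g·sinθ − cosθ·temp)/(l·(4/3 − m·cos²θ/(M+m))) = -1.962576798
ẍ = temp − m·l·θ̈·cosθ/(M+m) = -0.625013750
Euler: x'=-0.464716632+0.041267·0.255562838=-0.454170320, ẋ'=0.255562838+0.041267·-0.625013750=0.229770396
       θ'=-0.219719722+0.041267·1.424165664=-0.160948678, θ̇'=1.424165664+0.041267·-1.962576798=1.343176007

(-0.454170320, 0.229770396, -0.160948678, 1.343176007)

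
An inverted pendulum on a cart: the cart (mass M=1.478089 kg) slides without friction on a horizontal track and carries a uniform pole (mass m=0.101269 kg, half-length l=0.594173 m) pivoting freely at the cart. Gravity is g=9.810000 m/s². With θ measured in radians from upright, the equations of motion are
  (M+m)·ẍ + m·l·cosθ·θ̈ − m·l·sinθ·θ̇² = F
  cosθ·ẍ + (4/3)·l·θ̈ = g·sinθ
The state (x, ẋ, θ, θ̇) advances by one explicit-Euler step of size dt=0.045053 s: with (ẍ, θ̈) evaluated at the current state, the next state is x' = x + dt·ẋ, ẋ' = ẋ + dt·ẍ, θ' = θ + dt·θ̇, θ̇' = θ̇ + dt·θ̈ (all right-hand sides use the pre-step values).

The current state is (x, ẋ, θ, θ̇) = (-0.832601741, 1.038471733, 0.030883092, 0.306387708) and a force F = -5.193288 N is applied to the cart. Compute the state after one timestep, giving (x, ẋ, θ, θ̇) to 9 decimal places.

sinθ=0.030878183, cosθ=0.999523155
temp = (F + m·l·θ̇²·sinθ)/(M+m) = (-5.193288 + 0.000174415)/1.579358 = -3.288116808
θ̈ = (g·sinθ − cosθ·temp)/(l·(4/3 − m·cos²θ/(M+m))) = 4.759499110
ẍ = temp − m·l·θ̈·cosθ/(M+m) = -3.469360524
Euler: x'=-0.832601741+0.045053·1.038471733=-0.785815474, ẋ'=1.038471733+0.045053·-3.469360524=0.882166633
       θ'=0.030883092+0.045053·0.306387708=0.044686777, θ̇'=0.306387708+0.045053·4.759499110=0.520817421

(-0.785815474, 0.882166633, 0.044686777, 0.520817421)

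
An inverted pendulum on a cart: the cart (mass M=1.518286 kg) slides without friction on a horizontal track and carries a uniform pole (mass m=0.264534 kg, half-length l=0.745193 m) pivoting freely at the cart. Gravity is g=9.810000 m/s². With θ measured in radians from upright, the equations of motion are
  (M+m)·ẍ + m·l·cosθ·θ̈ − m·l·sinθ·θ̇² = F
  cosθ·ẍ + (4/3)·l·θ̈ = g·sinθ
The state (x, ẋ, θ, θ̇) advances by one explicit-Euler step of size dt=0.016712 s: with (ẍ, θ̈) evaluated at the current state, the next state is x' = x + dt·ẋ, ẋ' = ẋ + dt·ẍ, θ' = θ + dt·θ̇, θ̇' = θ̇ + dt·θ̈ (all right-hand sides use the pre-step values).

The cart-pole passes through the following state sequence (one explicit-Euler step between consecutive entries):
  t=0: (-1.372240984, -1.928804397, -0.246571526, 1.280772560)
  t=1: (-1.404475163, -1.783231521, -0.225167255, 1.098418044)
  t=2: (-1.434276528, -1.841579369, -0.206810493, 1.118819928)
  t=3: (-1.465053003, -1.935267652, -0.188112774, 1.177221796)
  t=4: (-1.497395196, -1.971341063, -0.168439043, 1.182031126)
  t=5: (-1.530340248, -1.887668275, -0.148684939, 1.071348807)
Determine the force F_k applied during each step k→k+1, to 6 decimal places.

F_0 = 13.522568 N
F_1 = -5.936811 N
F_2 = -9.269698 N
F_3 = -3.741460 N
F_4 = 7.685213 N

step 0→1:
  ẍ = (ẋ'−ẋ)/dt = (-1.783231521−-1.928804397)/0.016712 = 8.710680
  θ̈ = (θ̇'−θ̇)/dt = (1.098418044−1.280772560)/0.016712 = -10.911591
  sinθ=-0.244081, cosθ=0.969755
  F = (M+m)·ẍ + m·l·cosθ·θ̈ − m·l·sinθ·θ̇² = 15.529574 + -2.085933 − -0.078927 = 13.522568
step 1→2:
  ẍ = (ẋ'−ẋ)/dt = (-1.841579369−-1.783231521)/0.016712 = -3.491374
  θ̈ = (θ̇'−θ̇)/dt = (1.118819928−1.098418044)/0.016712 = 1.220793
  sinθ=-0.223269, cosθ=0.974757
  F = (M+m)·ẍ + m·l·cosθ·θ̈ − m·l·sinθ·θ̇² = -6.224492 + 0.234579 − -0.053102 = -5.936811
step 2→3:
  ẍ = (ẋ'−ẋ)/dt = (-1.935267652−-1.841579369)/0.016712 = -5.606048
  θ̈ = (θ̇'−θ̇)/dt = (1.177221796−1.118819928)/0.016712 = 3.494607
  sinθ=-0.205339, cosθ=0.978691
  F = (M+m)·ẍ + m·l·cosθ·θ̈ − m·l·sinθ·θ̇² = -9.994575 + 0.674208 − -0.050669 = -9.269698
step 3→4:
  ẍ = (ẋ'−ẋ)/dt = (-1.971341063−-1.935267652)/0.016712 = -2.158533
  θ̈ = (θ̇'−θ̇)/dt = (1.182031126−1.177221796)/0.016712 = 0.287777
  sinθ=-0.187005, cosθ=0.982359
  F = (M+m)·ẍ + m·l·cosθ·θ̈ − m·l·sinθ·θ̇² = -3.848277 + 0.055728 − -0.051088 = -3.741460
step 4→5:
  ẍ = (ẋ'−ẋ)/dt = (-1.887668275−-1.971341063)/0.016712 = 5.006749
  θ̈ = (θ̇'−θ̇)/dt = (1.071348807−1.182031126)/0.016712 = -6.622925
  sinθ=-0.167644, cosθ=0.985848
  F = (M+m)·ẍ + m·l·cosθ·θ̈ − m·l·sinθ·θ̇² = 8.926132 + -1.287093 − -0.046174 = 7.685213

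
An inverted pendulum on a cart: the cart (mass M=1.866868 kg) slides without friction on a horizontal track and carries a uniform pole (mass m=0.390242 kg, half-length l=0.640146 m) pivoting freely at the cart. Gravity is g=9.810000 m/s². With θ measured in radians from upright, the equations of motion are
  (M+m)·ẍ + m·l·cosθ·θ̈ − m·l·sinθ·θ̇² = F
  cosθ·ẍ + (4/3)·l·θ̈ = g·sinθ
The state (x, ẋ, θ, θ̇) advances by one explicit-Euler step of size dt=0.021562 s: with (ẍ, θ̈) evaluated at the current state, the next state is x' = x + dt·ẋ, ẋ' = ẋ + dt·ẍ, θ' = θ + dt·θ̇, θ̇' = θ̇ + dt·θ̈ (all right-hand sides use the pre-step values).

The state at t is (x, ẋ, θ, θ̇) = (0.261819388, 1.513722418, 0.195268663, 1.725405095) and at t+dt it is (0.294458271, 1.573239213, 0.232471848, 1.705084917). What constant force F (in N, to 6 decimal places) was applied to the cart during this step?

F = 5.854968 N

ẍ = (ẋ'−ẋ)/dt = (1.573239213−1.513722418)/0.021562 = 2.760263
θ̈ = (θ̇'−θ̇)/dt = (1.705084917−1.725405095)/0.021562 = -0.942407
sinθ=0.194030, cosθ=0.980996
F = (M+m)·ẍ + m·l·cosθ·θ̈ − m·l·sinθ·θ̇² = 6.230218 + -0.230950 − 0.144299 = 5.854968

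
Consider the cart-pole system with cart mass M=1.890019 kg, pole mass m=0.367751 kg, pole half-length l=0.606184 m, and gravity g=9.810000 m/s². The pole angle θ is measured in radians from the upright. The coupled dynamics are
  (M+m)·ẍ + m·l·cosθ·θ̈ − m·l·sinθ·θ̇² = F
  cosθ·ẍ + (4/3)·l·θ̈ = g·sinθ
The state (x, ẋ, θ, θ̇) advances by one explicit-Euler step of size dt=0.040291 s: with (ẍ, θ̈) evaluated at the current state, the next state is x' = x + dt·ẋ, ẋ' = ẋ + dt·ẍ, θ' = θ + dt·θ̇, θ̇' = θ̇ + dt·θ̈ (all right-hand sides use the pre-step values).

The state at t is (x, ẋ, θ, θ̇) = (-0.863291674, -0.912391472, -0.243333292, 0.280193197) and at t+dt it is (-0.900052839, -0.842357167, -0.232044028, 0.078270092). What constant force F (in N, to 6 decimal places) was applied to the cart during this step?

F = 2.844399 N

ẍ = (ẋ'−ẋ)/dt = (-0.842357167−-0.912391472)/0.040291 = 1.738212
θ̈ = (θ̇'−θ̇)/dt = (0.078270092−0.280193197)/0.040291 = -5.011618
sinθ=-0.240939, cosθ=0.970540
F = (M+m)·ẍ + m·l·cosθ·θ̈ − m·l·sinθ·θ̇² = 3.924483 + -1.084301 − -0.004217 = 2.844399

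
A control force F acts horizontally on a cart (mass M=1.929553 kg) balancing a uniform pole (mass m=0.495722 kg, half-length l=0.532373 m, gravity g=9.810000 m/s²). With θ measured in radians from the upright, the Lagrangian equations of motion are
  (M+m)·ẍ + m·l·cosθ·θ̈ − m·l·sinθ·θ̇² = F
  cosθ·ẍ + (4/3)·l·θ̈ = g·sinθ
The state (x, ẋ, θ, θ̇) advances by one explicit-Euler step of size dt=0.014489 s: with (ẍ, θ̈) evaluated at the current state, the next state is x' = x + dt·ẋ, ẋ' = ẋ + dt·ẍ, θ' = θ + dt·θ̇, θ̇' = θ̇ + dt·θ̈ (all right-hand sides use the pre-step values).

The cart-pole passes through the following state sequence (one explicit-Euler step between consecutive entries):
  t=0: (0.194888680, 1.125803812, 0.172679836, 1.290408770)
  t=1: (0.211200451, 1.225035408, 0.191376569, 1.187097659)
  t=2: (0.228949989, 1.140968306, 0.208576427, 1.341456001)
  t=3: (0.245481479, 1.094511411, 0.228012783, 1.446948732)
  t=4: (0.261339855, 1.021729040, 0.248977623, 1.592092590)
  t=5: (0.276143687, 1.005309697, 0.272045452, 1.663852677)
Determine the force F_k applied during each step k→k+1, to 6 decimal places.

F_0 = 14.680836 N
F_1 = -11.382286 N
F_2 = -5.994787 N
F_3 = -9.732455 N
F_4 = -1.646461 N

step 0→1:
  ẍ = (ẋ'−ẋ)/dt = (1.225035408−1.125803812)/0.014489 = 6.848754
  θ̈ = (θ̇'−θ̇)/dt = (1.187097659−1.290408770)/0.014489 = -7.130313
  sinθ=0.171823, cosθ=0.985128
  F = (M+m)·ẍ + m·l·cosθ·θ̈ − m·l·sinθ·θ̇² = 16.610112 + -1.853768 − 0.075507 = 14.680836
step 1→2:
  ẍ = (ẋ'−ẋ)/dt = (1.140968306−1.225035408)/0.014489 = -5.802133
  θ̈ = (θ̇'−θ̇)/dt = (1.341456001−1.187097659)/0.014489 = 10.653485
  sinθ=0.190211, cosθ=0.981743
  F = (M+m)·ẍ + m·l·cosθ·θ̈ − m·l·sinθ·θ̇² = -14.071768 + 2.760221 − 0.070739 = -11.382286
step 2→3:
  ẍ = (ẋ'−ẋ)/dt = (1.094511411−1.140968306)/0.014489 = -3.206356
  θ̈ = (θ̇'−θ̇)/dt = (1.446948732−1.341456001)/0.014489 = 7.280884
  sinθ=0.207067, cosθ=0.978327
  F = (M+m)·ẍ + m·l·cosθ·θ̈ − m·l·sinθ·θ̇² = -7.776295 + 1.879846 − 0.098337 = -5.994787
step 3→4:
  ẍ = (ẋ'−ẋ)/dt = (1.021729040−1.094511411)/0.014489 = -5.023285
  θ̈ = (θ̇'−θ̇)/dt = (1.592092590−1.446948732)/0.014489 = 10.017521
  sinθ=0.226042, cosθ=0.974118
  F = (M+m)·ẍ + m·l·cosθ·θ̈ − m·l·sinθ·θ̇² = -12.182847 + 2.575288 − 0.124896 = -9.732455
step 4→5:
  ẍ = (ẋ'−ẋ)/dt = (1.005309697−1.021729040)/0.014489 = -1.133228
  θ̈ = (θ̇'−θ̇)/dt = (1.663852677−1.592092590)/0.014489 = 4.952729
  sinθ=0.246413, cosθ=0.969165
  F = (M+m)·ẍ + m·l·cosθ·θ̈ − m·l·sinθ·θ̇² = -2.748390 + 1.266766 − 0.164837 = -1.646461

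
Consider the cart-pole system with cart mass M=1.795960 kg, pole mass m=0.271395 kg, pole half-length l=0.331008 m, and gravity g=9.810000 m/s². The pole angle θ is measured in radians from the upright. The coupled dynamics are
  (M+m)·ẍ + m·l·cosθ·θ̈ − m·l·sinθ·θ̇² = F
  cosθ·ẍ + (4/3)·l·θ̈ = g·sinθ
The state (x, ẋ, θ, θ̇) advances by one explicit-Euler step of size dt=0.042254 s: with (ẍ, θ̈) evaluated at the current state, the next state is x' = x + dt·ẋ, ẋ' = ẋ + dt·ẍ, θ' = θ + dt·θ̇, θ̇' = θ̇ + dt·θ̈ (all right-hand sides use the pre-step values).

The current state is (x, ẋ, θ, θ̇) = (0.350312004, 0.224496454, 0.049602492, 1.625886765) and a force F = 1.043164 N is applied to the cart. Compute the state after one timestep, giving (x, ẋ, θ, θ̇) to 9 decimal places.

(0.359797877, 0.246165156, 0.118302711, 1.623417793)

sinθ=0.049582154, cosθ=0.998770049
temp = (F + m·l·θ̇²·sinθ)/(M+m) = (1.043164 + 0.011774604)/2.067355 = 0.510284206
θ̈ = (g·sinθ − cosθ·temp)/(l·(4/3 − m·cos²θ/(M+m))) = -0.058431679
ẍ = temp − m·l·θ̈·cosθ/(M+m) = 0.512820147
Euler: x'=0.350312004+0.042254·0.224496454=0.359797877, ẋ'=0.224496454+0.042254·0.512820147=0.246165156
       θ'=0.049602492+0.042254·1.625886765=0.118302711, θ̇'=1.625886765+0.042254·-0.058431679=1.623417793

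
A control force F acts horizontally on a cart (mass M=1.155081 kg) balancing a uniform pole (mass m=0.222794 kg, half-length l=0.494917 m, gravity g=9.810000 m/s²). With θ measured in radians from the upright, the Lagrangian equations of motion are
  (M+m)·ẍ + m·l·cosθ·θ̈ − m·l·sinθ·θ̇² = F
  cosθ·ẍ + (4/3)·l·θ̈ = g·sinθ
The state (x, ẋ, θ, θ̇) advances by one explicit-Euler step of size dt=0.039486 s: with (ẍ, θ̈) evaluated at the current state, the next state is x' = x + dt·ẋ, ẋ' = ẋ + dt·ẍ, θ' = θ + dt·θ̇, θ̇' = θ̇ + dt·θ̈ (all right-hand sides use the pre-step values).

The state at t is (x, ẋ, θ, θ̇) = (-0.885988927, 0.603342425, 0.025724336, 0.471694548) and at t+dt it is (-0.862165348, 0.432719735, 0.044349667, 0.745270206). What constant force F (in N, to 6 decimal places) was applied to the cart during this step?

F = -5.190851 N

ẍ = (ẋ'−ẋ)/dt = (0.432719735−0.603342425)/0.039486 = -4.321093
θ̈ = (θ̇'−θ̇)/dt = (0.745270206−0.471694548)/0.039486 = 6.928422
sinθ=0.025721, cosθ=0.999669
F = (M+m)·ẍ + m·l·cosθ·θ̈ − m·l·sinθ·θ̇² = -5.953926 + 0.763706 − 0.000631 = -5.190851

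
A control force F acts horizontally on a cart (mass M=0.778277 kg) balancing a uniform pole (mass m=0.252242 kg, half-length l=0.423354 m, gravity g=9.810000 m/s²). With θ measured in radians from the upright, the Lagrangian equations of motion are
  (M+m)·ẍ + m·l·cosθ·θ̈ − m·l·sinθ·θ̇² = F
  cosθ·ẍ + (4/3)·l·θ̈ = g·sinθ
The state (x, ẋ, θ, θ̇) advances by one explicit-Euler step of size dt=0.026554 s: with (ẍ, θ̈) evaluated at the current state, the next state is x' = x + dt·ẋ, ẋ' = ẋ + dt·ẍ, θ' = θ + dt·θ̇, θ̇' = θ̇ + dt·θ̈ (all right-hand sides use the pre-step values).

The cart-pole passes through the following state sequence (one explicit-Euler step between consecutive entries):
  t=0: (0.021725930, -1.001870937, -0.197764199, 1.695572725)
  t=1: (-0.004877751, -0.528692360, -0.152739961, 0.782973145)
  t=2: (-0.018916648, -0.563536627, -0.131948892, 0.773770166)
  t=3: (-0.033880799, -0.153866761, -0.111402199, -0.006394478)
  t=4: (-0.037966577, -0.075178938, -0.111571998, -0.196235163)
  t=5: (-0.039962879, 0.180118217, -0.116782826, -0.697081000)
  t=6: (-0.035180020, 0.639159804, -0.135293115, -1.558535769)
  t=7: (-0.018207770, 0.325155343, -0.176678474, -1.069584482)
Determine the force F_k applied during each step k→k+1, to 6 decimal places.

step 0→1:
  ẍ = (ẋ'−ẋ)/dt = (-0.528692360−-1.001870937)/0.026554 = 17.819484
  θ̈ = (θ̇'−θ̇)/dt = (0.782973145−1.695572725)/0.026554 = -34.367688
  sinθ=-0.196478, cosθ=0.980508
  F = (M+m)·ẍ + m·l·cosθ·θ̈ − m·l·sinθ·θ̇² = 18.363317 + -3.598510 − -0.060321 = 14.825128
step 1→2:
  ẍ = (ẋ'−ẋ)/dt = (-0.563536627−-0.528692360)/0.026554 = -1.312204
  θ̈ = (θ̇'−θ̇)/dt = (0.773770166−0.782973145)/0.026554 = -0.346576
  sinθ=-0.152147, cosθ=0.988358
  F = (M+m)·ẍ + m·l·cosθ·θ̈ − m·l·sinθ·θ̇² = -1.352251 + -0.036579 − -0.009960 = -1.378870
step 2→3:
  ẍ = (ẋ'−ẋ)/dt = (-0.153866761−-0.563536627)/0.026554 = 15.427802
  θ̈ = (θ̇'−θ̇)/dt = (-0.006394478−0.773770166)/0.026554 = -29.380306
  sinθ=-0.131566, cosθ=0.991307
  F = (M+m)·ẍ + m·l·cosθ·θ̈ − m·l·sinθ·θ̇² = 15.898644 + -3.110181 − -0.008412 = 12.796874
step 3→4:
  ẍ = (ẋ'−ẋ)/dt = (-0.075178938−-0.153866761)/0.026554 = 2.963313
  θ̈ = (θ̇'−θ̇)/dt = (-0.196235163−-0.006394478)/0.026554 = -7.149231
  sinθ=-0.111172, cosθ=0.993801
  F = (M+m)·ẍ + m·l·cosθ·θ̈ − m·l·sinθ·θ̇² = 3.053751 + -0.758717 − -0.000000 = 2.295034
step 4→5:
  ẍ = (ẋ'−ẋ)/dt = (0.180118217−-0.075178938)/0.026554 = 9.614264
  θ̈ = (θ̇'−θ̇)/dt = (-0.697081000−-0.196235163)/0.026554 = -18.861408
  sinθ=-0.111341, cosθ=0.993782
  F = (M+m)·ẍ + m·l·cosθ·θ̈ − m·l·sinθ·θ̇² = 9.907681 + -2.001642 − -0.000458 = 7.906497
step 5→6:
  ẍ = (ẋ'−ẋ)/dt = (0.639159804−0.180118217)/0.026554 = 17.287098
  θ̈ = (θ̇'−θ̇)/dt = (-1.558535769−-0.697081000)/0.026554 = -32.441620
  sinθ=-0.116518, cosθ=0.993189
  F = (M+m)·ẍ + m·l·cosθ·θ̈ − m·l·sinθ·θ̇² = 17.814682 + -3.440768 − -0.006046 = 14.379961
step 6→7:
  ẍ = (ẋ'−ẋ)/dt = (0.325155343−0.639159804)/0.026554 = -11.825128
  θ̈ = (θ̇'−θ̇)/dt = (-1.069584482−-1.558535769)/0.026554 = 18.413470
  sinθ=-0.134881, cosθ=0.990862
  F = (M+m)·ẍ + m·l·cosθ·θ̈ − m·l·sinθ·θ̇² = -12.186020 + 1.948363 − -0.034987 = -10.202670

F_0 = 14.825128 N
F_1 = -1.378870 N
F_2 = 12.796874 N
F_3 = 2.295034 N
F_4 = 7.906497 N
F_5 = 14.379961 N
F_6 = -10.202670 N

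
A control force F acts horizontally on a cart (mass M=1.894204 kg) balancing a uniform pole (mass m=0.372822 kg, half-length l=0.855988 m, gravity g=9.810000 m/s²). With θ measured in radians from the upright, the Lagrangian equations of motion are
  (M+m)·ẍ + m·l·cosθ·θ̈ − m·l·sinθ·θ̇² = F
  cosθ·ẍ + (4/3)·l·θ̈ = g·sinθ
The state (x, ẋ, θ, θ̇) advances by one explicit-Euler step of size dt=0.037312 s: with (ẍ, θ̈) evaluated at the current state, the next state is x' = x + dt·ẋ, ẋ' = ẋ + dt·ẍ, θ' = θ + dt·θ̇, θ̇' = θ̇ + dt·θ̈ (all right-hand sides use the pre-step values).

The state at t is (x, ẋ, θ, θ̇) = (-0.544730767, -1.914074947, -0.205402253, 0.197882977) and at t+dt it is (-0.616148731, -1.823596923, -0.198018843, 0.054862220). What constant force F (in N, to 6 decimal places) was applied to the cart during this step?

ẍ = (ẋ'−ẋ)/dt = (-1.823596923−-1.914074947)/0.037312 = 2.424904
θ̈ = (θ̇'−θ̇)/dt = (0.054862220−0.197882977)/0.037312 = -3.833103
sinθ=-0.203961, cosθ=0.978979
F = (M+m)·ẍ + m·l·cosθ·θ̈ − m·l·sinθ·θ̇² = 5.497321 + -1.197549 − -0.002549 = 4.302321

F = 4.302321 N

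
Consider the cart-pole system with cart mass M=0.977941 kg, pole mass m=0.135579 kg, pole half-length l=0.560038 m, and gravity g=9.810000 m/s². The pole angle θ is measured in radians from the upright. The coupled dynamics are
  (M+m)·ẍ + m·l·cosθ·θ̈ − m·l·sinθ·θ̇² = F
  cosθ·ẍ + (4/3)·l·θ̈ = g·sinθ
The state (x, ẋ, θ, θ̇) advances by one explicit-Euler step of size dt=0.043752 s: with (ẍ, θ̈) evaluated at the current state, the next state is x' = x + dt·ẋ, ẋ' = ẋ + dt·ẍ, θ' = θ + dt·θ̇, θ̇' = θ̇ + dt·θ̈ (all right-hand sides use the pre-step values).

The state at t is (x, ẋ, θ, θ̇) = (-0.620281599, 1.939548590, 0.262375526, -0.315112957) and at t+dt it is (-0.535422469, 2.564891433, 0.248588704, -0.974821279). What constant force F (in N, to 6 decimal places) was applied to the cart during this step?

F = 14.807763 N

ẍ = (ẋ'−ẋ)/dt = (2.564891433−1.939548590)/0.043752 = 14.292897
θ̈ = (θ̇'−θ̇)/dt = (-0.974821279−-0.315112957)/0.043752 = -15.078358
sinθ=0.259376, cosθ=0.965777
F = (M+m)·ẍ + m·l·cosθ·θ̈ − m·l·sinθ·θ̇² = 15.915427 + -1.105708 − 0.001956 = 14.807763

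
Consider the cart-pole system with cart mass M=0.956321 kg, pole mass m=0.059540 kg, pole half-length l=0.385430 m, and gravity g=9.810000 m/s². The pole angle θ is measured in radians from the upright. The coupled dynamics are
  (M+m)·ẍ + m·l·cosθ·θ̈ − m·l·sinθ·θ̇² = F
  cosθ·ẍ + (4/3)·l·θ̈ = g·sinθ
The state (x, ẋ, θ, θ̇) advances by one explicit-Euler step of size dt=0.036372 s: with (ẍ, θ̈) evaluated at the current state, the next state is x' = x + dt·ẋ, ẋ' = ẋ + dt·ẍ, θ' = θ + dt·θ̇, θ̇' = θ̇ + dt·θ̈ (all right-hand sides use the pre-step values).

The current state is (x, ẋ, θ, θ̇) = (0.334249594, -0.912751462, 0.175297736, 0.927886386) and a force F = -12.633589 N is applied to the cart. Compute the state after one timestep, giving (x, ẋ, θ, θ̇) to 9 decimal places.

(0.301050998, -1.387907513, 0.209046820, 1.959400807)

sinθ=0.174401318, cosθ=0.984674657
temp = (F + m·l·θ̇²·sinθ)/(M+m) = (-12.633589 + 0.003445829)/1.015861 = -12.432944242
θ̈ = (g·sinθ − cosθ·temp)/(l·(4/3 − m·cos²θ/(M+m))) = 28.360123739
ẍ = temp − m·l·θ̈·cosθ/(M+m) = -13.063786736
Euler: x'=0.334249594+0.036372·-0.912751462=0.301050998, ẋ'=-0.912751462+0.036372·-13.063786736=-1.387907513
       θ'=0.175297736+0.036372·0.927886386=0.209046820, θ̇'=0.927886386+0.036372·28.360123739=1.959400807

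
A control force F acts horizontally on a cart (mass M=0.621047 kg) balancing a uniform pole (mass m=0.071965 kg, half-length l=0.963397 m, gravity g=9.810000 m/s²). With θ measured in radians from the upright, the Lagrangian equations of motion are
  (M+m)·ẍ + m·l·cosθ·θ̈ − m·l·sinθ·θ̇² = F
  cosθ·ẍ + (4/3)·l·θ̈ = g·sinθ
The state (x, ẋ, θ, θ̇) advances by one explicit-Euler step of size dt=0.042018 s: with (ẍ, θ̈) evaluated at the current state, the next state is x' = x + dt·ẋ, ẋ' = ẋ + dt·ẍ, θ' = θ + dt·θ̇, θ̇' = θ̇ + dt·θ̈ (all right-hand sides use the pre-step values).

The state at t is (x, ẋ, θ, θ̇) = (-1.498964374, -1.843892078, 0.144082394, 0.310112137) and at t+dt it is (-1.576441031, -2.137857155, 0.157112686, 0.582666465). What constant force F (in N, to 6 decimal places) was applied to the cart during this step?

F = -4.404325 N

ẍ = (ẋ'−ẋ)/dt = (-2.137857155−-1.843892078)/0.042018 = -6.996170
θ̈ = (θ̇'−θ̇)/dt = (0.582666465−0.310112137)/0.042018 = 6.486609
sinθ=0.143584, cosθ=0.989638
F = (M+m)·ẍ + m·l·cosθ·θ̈ − m·l·sinθ·θ̇² = -4.848430 + 0.445062 − 0.000957 = -4.404325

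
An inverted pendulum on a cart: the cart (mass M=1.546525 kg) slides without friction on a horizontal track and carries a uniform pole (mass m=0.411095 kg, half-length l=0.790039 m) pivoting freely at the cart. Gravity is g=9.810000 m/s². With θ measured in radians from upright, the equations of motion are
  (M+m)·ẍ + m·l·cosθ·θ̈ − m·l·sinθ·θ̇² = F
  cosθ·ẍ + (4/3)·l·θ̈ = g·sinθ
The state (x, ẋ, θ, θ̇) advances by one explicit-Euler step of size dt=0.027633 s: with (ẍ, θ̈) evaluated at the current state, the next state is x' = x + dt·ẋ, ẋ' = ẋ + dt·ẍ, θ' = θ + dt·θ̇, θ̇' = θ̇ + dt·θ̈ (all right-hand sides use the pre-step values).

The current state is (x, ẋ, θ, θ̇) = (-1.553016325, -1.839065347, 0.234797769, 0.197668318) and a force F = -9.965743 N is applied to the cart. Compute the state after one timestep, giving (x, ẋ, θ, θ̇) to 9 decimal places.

(-1.603835218, -2.015665082, 0.240259938, 0.420587489)

sinθ=0.232646308, cosθ=0.972561410
temp = (F + m·l·θ̇²·sinθ)/(M+m) = (-9.965743 + 0.002952304)/1.957620 = -5.089236265
θ̈ = (g·sinθ − cosθ·temp)/(l·(4/3 − m·cos²θ/(M+m))) = 8.067136079
ẍ = temp − m·l·θ̈·cosθ/(M+m) = -6.390899827
Euler: x'=-1.553016325+0.027633·-1.839065347=-1.603835218, ẋ'=-1.839065347+0.027633·-6.390899827=-2.015665082
       θ'=0.234797769+0.027633·0.197668318=0.240259938, θ̇'=0.197668318+0.027633·8.067136079=0.420587489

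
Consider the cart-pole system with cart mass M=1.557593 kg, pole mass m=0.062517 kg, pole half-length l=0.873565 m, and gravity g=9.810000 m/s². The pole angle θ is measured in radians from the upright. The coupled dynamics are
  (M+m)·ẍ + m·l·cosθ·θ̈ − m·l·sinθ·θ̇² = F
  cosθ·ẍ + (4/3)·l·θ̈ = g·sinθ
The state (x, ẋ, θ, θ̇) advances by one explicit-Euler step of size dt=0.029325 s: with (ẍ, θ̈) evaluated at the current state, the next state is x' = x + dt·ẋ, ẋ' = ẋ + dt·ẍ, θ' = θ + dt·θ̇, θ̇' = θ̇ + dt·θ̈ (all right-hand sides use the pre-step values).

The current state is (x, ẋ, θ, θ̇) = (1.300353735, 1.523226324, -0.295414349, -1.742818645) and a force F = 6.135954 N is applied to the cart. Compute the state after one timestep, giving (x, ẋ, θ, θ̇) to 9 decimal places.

(1.345022347, 1.638796917, -0.346522506, -1.909650392)

sinθ=-0.291136275, cosθ=0.956681592
temp = (F + m·l·θ̇²·sinθ)/(M+m) = (6.135954 + -0.048294099)/1.620110 = 3.757559611
θ̈ = (g·sinθ − cosθ·temp)/(l·(4/3 − m·cos²θ/(M+m))) = -5.689062116
ẍ = temp − m·l·θ̈·cosθ/(M+m) = 3.941026182
Euler: x'=1.300353735+0.029325·1.523226324=1.345022347, ẋ'=1.523226324+0.029325·3.941026182=1.638796917
       θ'=-0.295414349+0.029325·-1.742818645=-0.346522506, θ̇'=-1.742818645+0.029325·-5.689062116=-1.909650392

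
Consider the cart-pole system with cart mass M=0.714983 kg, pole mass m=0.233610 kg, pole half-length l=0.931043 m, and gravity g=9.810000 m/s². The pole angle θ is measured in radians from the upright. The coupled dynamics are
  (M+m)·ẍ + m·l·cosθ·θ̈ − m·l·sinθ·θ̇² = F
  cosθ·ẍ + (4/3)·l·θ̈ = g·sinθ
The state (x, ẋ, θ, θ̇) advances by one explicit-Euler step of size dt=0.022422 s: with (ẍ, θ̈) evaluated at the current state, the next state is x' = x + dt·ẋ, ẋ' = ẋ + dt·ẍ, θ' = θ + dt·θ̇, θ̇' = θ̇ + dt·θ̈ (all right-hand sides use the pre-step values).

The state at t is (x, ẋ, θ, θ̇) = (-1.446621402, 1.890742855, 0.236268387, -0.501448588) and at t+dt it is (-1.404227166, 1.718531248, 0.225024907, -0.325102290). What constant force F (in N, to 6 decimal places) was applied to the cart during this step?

F = -5.635352 N

ẍ = (ẋ'−ẋ)/dt = (1.718531248−1.890742855)/0.022422 = -7.680475
θ̈ = (θ̇'−θ̇)/dt = (-0.325102290−-0.501448588)/0.022422 = 7.864878
sinθ=0.234076, cosθ=0.972218
F = (M+m)·ẍ + m·l·cosθ·θ̈ − m·l·sinθ·θ̇² = -7.285645 + 1.663094 − 0.012802 = -5.635352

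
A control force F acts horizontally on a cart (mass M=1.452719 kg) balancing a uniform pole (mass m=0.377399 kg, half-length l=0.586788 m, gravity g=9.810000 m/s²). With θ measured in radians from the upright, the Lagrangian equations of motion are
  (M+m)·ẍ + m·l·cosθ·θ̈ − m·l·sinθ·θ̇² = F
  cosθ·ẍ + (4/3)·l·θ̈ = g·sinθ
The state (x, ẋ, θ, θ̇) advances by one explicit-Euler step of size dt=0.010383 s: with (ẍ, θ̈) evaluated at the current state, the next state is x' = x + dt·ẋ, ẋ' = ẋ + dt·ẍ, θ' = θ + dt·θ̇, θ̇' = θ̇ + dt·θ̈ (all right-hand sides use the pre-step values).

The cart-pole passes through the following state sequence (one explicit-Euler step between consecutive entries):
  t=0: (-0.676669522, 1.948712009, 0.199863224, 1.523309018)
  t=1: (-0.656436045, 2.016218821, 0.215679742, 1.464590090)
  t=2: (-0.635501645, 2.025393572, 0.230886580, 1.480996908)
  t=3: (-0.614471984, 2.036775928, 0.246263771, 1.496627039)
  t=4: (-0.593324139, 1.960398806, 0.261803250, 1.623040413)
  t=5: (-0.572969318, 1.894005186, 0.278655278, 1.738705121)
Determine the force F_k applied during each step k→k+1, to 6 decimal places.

step 0→1:
  ẍ = (ẋ'−ẋ)/dt = (2.016218821−1.948712009)/0.010383 = 6.501667
  θ̈ = (θ̇'−θ̇)/dt = (1.464590090−1.523309018)/0.010383 = -5.655295
  sinθ=0.198535, cosθ=0.980094
  F = (M+m)·ẍ + m·l·cosθ·θ̈ − m·l·sinθ·θ̇² = 11.898818 + -1.227453 − 0.102022 = 10.569343
step 1→2:
  ẍ = (ẋ'−ẋ)/dt = (2.025393572−2.016218821)/0.010383 = 0.883632
  θ̈ = (θ̇'−θ̇)/dt = (1.480996908−1.464590090)/0.010383 = 1.580162
  sinθ=0.214011, cosθ=0.976831
  F = (M+m)·ẍ + m·l·cosθ·θ̈ − m·l·sinθ·θ̇² = 1.617151 + 0.341824 − 0.101660 = 1.857315
step 2→3:
  ẍ = (ẋ'−ẋ)/dt = (2.036775928−2.025393572)/0.010383 = 1.096249
  θ̈ = (θ̇'−θ̇)/dt = (1.496627039−1.480996908)/0.010383 = 1.505358
  sinθ=0.228841, cosθ=0.973464
  F = (M+m)·ẍ + m·l·cosθ·θ̈ − m·l·sinθ·θ̇² = 2.006266 + 0.324520 − 0.111154 = 2.219632
step 3→4:
  ẍ = (ẋ'−ẋ)/dt = (1.960398806−2.036775928)/0.010383 = -7.355978
  θ̈ = (θ̇'−θ̇)/dt = (1.623040413−1.496627039)/0.010383 = 12.175034
  sinθ=0.243782, cosθ=0.969830
  F = (M+m)·ẍ + m·l·cosθ·θ̈ − m·l·sinθ·θ̇² = -13.462308 + 2.614856 − 0.120924 = -10.968376
step 4→5:
  ẍ = (ẋ'−ẋ)/dt = (1.894005186−1.960398806)/0.010383 = -6.394454
  θ̈ = (θ̇'−θ̇)/dt = (1.738705121−1.623040413)/0.010383 = 11.139816
  sinθ=0.258823, cosθ=0.965925
  F = (M+m)·ẍ + m·l·cosθ·θ̈ − m·l·sinθ·θ̇² = -11.702606 + 2.382886 − 0.150988 = -9.470708

F_0 = 10.569343 N
F_1 = 1.857315 N
F_2 = 2.219632 N
F_3 = -10.968376 N
F_4 = -9.470708 N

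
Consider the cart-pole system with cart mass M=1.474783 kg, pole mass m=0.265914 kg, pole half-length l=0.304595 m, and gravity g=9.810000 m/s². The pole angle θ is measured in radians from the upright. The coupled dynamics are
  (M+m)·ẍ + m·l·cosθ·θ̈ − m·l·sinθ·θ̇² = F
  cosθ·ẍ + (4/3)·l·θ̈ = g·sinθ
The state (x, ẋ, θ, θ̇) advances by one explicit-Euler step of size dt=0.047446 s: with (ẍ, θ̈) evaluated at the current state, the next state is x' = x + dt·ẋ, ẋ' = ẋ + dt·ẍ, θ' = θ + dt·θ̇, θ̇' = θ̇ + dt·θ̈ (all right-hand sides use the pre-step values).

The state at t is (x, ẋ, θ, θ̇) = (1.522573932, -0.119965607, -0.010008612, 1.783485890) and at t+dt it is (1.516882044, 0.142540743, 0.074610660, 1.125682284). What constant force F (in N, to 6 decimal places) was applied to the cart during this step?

F = 8.510507 N

ẍ = (ẋ'−ẋ)/dt = (0.142540743−-0.119965607)/0.047446 = 5.532739
θ̈ = (θ̇'−θ̇)/dt = (1.125682284−1.783485890)/0.047446 = -13.864258
sinθ=-0.010008, cosθ=0.999950
F = (M+m)·ẍ + m·l·cosθ·θ̈ − m·l·sinθ·θ̇² = 9.630823 + -1.122894 − -0.002579 = 8.510507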